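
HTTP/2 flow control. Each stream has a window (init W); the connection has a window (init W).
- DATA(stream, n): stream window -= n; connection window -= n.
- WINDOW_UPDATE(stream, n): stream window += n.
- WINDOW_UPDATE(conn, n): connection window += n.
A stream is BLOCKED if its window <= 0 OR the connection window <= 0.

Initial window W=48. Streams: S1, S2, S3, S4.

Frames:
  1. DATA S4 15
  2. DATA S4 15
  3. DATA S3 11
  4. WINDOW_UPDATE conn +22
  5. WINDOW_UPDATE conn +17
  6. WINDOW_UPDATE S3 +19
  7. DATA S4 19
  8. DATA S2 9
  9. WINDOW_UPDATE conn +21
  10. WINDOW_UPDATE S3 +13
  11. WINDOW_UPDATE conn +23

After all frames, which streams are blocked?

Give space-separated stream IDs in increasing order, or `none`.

Answer: S4

Derivation:
Op 1: conn=33 S1=48 S2=48 S3=48 S4=33 blocked=[]
Op 2: conn=18 S1=48 S2=48 S3=48 S4=18 blocked=[]
Op 3: conn=7 S1=48 S2=48 S3=37 S4=18 blocked=[]
Op 4: conn=29 S1=48 S2=48 S3=37 S4=18 blocked=[]
Op 5: conn=46 S1=48 S2=48 S3=37 S4=18 blocked=[]
Op 6: conn=46 S1=48 S2=48 S3=56 S4=18 blocked=[]
Op 7: conn=27 S1=48 S2=48 S3=56 S4=-1 blocked=[4]
Op 8: conn=18 S1=48 S2=39 S3=56 S4=-1 blocked=[4]
Op 9: conn=39 S1=48 S2=39 S3=56 S4=-1 blocked=[4]
Op 10: conn=39 S1=48 S2=39 S3=69 S4=-1 blocked=[4]
Op 11: conn=62 S1=48 S2=39 S3=69 S4=-1 blocked=[4]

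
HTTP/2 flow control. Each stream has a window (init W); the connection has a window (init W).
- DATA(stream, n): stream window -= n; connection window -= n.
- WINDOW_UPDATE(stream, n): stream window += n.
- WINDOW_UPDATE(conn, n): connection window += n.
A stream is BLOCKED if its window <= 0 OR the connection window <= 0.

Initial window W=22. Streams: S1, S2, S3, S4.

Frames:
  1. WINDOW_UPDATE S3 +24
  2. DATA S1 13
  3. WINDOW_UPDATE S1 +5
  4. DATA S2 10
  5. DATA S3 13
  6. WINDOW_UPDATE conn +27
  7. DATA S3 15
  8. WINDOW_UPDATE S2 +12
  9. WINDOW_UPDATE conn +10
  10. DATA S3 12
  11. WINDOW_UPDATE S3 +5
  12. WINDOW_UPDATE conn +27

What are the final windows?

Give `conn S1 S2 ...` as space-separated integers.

Op 1: conn=22 S1=22 S2=22 S3=46 S4=22 blocked=[]
Op 2: conn=9 S1=9 S2=22 S3=46 S4=22 blocked=[]
Op 3: conn=9 S1=14 S2=22 S3=46 S4=22 blocked=[]
Op 4: conn=-1 S1=14 S2=12 S3=46 S4=22 blocked=[1, 2, 3, 4]
Op 5: conn=-14 S1=14 S2=12 S3=33 S4=22 blocked=[1, 2, 3, 4]
Op 6: conn=13 S1=14 S2=12 S3=33 S4=22 blocked=[]
Op 7: conn=-2 S1=14 S2=12 S3=18 S4=22 blocked=[1, 2, 3, 4]
Op 8: conn=-2 S1=14 S2=24 S3=18 S4=22 blocked=[1, 2, 3, 4]
Op 9: conn=8 S1=14 S2=24 S3=18 S4=22 blocked=[]
Op 10: conn=-4 S1=14 S2=24 S3=6 S4=22 blocked=[1, 2, 3, 4]
Op 11: conn=-4 S1=14 S2=24 S3=11 S4=22 blocked=[1, 2, 3, 4]
Op 12: conn=23 S1=14 S2=24 S3=11 S4=22 blocked=[]

Answer: 23 14 24 11 22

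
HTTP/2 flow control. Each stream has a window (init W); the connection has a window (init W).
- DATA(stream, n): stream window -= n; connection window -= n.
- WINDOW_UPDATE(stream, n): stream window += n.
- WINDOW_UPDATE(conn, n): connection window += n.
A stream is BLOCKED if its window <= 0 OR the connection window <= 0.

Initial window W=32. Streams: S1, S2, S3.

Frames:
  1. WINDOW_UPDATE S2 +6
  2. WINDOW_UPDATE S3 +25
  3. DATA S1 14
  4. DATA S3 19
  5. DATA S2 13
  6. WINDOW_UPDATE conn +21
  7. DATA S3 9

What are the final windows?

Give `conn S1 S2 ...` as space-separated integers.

Op 1: conn=32 S1=32 S2=38 S3=32 blocked=[]
Op 2: conn=32 S1=32 S2=38 S3=57 blocked=[]
Op 3: conn=18 S1=18 S2=38 S3=57 blocked=[]
Op 4: conn=-1 S1=18 S2=38 S3=38 blocked=[1, 2, 3]
Op 5: conn=-14 S1=18 S2=25 S3=38 blocked=[1, 2, 3]
Op 6: conn=7 S1=18 S2=25 S3=38 blocked=[]
Op 7: conn=-2 S1=18 S2=25 S3=29 blocked=[1, 2, 3]

Answer: -2 18 25 29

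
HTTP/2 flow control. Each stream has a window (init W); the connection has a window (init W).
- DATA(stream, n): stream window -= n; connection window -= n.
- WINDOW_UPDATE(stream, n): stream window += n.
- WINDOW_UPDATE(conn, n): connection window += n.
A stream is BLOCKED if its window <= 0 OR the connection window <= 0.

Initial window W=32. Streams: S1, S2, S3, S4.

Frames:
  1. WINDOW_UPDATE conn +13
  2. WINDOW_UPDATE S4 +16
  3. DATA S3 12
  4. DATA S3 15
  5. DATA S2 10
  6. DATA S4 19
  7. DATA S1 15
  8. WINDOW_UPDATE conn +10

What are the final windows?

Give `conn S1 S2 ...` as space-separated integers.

Op 1: conn=45 S1=32 S2=32 S3=32 S4=32 blocked=[]
Op 2: conn=45 S1=32 S2=32 S3=32 S4=48 blocked=[]
Op 3: conn=33 S1=32 S2=32 S3=20 S4=48 blocked=[]
Op 4: conn=18 S1=32 S2=32 S3=5 S4=48 blocked=[]
Op 5: conn=8 S1=32 S2=22 S3=5 S4=48 blocked=[]
Op 6: conn=-11 S1=32 S2=22 S3=5 S4=29 blocked=[1, 2, 3, 4]
Op 7: conn=-26 S1=17 S2=22 S3=5 S4=29 blocked=[1, 2, 3, 4]
Op 8: conn=-16 S1=17 S2=22 S3=5 S4=29 blocked=[1, 2, 3, 4]

Answer: -16 17 22 5 29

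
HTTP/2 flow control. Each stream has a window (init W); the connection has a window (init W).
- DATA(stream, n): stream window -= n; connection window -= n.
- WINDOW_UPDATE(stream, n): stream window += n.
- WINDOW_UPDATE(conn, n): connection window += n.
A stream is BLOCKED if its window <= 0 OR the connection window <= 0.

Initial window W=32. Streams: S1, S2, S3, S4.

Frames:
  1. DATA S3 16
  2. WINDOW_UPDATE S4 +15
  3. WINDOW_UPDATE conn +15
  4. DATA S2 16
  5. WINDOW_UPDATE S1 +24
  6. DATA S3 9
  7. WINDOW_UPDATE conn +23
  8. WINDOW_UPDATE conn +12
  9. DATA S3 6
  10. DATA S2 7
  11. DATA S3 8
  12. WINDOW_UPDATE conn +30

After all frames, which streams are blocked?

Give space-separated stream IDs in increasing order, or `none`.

Op 1: conn=16 S1=32 S2=32 S3=16 S4=32 blocked=[]
Op 2: conn=16 S1=32 S2=32 S3=16 S4=47 blocked=[]
Op 3: conn=31 S1=32 S2=32 S3=16 S4=47 blocked=[]
Op 4: conn=15 S1=32 S2=16 S3=16 S4=47 blocked=[]
Op 5: conn=15 S1=56 S2=16 S3=16 S4=47 blocked=[]
Op 6: conn=6 S1=56 S2=16 S3=7 S4=47 blocked=[]
Op 7: conn=29 S1=56 S2=16 S3=7 S4=47 blocked=[]
Op 8: conn=41 S1=56 S2=16 S3=7 S4=47 blocked=[]
Op 9: conn=35 S1=56 S2=16 S3=1 S4=47 blocked=[]
Op 10: conn=28 S1=56 S2=9 S3=1 S4=47 blocked=[]
Op 11: conn=20 S1=56 S2=9 S3=-7 S4=47 blocked=[3]
Op 12: conn=50 S1=56 S2=9 S3=-7 S4=47 blocked=[3]

Answer: S3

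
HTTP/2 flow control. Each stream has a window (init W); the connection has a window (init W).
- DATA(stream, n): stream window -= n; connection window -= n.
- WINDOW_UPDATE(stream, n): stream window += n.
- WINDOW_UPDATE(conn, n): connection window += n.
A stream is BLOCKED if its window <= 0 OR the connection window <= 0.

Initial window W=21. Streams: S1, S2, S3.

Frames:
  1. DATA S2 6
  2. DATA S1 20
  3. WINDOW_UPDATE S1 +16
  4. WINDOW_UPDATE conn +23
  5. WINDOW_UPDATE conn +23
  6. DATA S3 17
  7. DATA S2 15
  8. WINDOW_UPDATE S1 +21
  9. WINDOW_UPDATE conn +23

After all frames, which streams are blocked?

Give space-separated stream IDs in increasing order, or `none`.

Op 1: conn=15 S1=21 S2=15 S3=21 blocked=[]
Op 2: conn=-5 S1=1 S2=15 S3=21 blocked=[1, 2, 3]
Op 3: conn=-5 S1=17 S2=15 S3=21 blocked=[1, 2, 3]
Op 4: conn=18 S1=17 S2=15 S3=21 blocked=[]
Op 5: conn=41 S1=17 S2=15 S3=21 blocked=[]
Op 6: conn=24 S1=17 S2=15 S3=4 blocked=[]
Op 7: conn=9 S1=17 S2=0 S3=4 blocked=[2]
Op 8: conn=9 S1=38 S2=0 S3=4 blocked=[2]
Op 9: conn=32 S1=38 S2=0 S3=4 blocked=[2]

Answer: S2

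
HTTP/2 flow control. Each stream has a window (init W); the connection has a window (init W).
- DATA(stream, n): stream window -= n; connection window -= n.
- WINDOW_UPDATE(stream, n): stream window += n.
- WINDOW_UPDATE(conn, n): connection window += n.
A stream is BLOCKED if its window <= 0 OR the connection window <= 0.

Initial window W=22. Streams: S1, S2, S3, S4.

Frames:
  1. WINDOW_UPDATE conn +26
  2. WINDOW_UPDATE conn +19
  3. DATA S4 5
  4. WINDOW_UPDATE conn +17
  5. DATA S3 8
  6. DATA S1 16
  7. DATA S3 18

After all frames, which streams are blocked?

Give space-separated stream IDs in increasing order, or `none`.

Op 1: conn=48 S1=22 S2=22 S3=22 S4=22 blocked=[]
Op 2: conn=67 S1=22 S2=22 S3=22 S4=22 blocked=[]
Op 3: conn=62 S1=22 S2=22 S3=22 S4=17 blocked=[]
Op 4: conn=79 S1=22 S2=22 S3=22 S4=17 blocked=[]
Op 5: conn=71 S1=22 S2=22 S3=14 S4=17 blocked=[]
Op 6: conn=55 S1=6 S2=22 S3=14 S4=17 blocked=[]
Op 7: conn=37 S1=6 S2=22 S3=-4 S4=17 blocked=[3]

Answer: S3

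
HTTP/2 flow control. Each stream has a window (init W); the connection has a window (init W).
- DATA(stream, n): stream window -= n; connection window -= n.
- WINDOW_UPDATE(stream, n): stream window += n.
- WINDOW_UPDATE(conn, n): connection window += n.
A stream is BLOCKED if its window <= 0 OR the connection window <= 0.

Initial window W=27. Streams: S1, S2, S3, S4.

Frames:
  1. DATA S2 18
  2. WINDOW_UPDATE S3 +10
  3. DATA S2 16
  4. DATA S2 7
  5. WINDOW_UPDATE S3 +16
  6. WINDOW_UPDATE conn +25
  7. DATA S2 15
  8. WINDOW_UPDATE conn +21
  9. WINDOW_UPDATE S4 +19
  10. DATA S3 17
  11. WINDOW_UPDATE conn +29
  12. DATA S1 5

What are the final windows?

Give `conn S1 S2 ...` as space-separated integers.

Op 1: conn=9 S1=27 S2=9 S3=27 S4=27 blocked=[]
Op 2: conn=9 S1=27 S2=9 S3=37 S4=27 blocked=[]
Op 3: conn=-7 S1=27 S2=-7 S3=37 S4=27 blocked=[1, 2, 3, 4]
Op 4: conn=-14 S1=27 S2=-14 S3=37 S4=27 blocked=[1, 2, 3, 4]
Op 5: conn=-14 S1=27 S2=-14 S3=53 S4=27 blocked=[1, 2, 3, 4]
Op 6: conn=11 S1=27 S2=-14 S3=53 S4=27 blocked=[2]
Op 7: conn=-4 S1=27 S2=-29 S3=53 S4=27 blocked=[1, 2, 3, 4]
Op 8: conn=17 S1=27 S2=-29 S3=53 S4=27 blocked=[2]
Op 9: conn=17 S1=27 S2=-29 S3=53 S4=46 blocked=[2]
Op 10: conn=0 S1=27 S2=-29 S3=36 S4=46 blocked=[1, 2, 3, 4]
Op 11: conn=29 S1=27 S2=-29 S3=36 S4=46 blocked=[2]
Op 12: conn=24 S1=22 S2=-29 S3=36 S4=46 blocked=[2]

Answer: 24 22 -29 36 46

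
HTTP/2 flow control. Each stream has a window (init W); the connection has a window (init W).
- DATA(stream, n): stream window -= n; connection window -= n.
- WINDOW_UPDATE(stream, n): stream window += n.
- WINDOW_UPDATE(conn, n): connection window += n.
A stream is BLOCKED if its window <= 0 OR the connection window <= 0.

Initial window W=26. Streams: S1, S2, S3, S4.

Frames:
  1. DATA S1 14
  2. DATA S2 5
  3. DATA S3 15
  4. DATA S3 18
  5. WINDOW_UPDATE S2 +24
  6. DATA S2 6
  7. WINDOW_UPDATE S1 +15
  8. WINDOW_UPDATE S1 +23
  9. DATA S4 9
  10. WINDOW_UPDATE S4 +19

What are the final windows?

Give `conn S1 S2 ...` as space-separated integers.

Answer: -41 50 39 -7 36

Derivation:
Op 1: conn=12 S1=12 S2=26 S3=26 S4=26 blocked=[]
Op 2: conn=7 S1=12 S2=21 S3=26 S4=26 blocked=[]
Op 3: conn=-8 S1=12 S2=21 S3=11 S4=26 blocked=[1, 2, 3, 4]
Op 4: conn=-26 S1=12 S2=21 S3=-7 S4=26 blocked=[1, 2, 3, 4]
Op 5: conn=-26 S1=12 S2=45 S3=-7 S4=26 blocked=[1, 2, 3, 4]
Op 6: conn=-32 S1=12 S2=39 S3=-7 S4=26 blocked=[1, 2, 3, 4]
Op 7: conn=-32 S1=27 S2=39 S3=-7 S4=26 blocked=[1, 2, 3, 4]
Op 8: conn=-32 S1=50 S2=39 S3=-7 S4=26 blocked=[1, 2, 3, 4]
Op 9: conn=-41 S1=50 S2=39 S3=-7 S4=17 blocked=[1, 2, 3, 4]
Op 10: conn=-41 S1=50 S2=39 S3=-7 S4=36 blocked=[1, 2, 3, 4]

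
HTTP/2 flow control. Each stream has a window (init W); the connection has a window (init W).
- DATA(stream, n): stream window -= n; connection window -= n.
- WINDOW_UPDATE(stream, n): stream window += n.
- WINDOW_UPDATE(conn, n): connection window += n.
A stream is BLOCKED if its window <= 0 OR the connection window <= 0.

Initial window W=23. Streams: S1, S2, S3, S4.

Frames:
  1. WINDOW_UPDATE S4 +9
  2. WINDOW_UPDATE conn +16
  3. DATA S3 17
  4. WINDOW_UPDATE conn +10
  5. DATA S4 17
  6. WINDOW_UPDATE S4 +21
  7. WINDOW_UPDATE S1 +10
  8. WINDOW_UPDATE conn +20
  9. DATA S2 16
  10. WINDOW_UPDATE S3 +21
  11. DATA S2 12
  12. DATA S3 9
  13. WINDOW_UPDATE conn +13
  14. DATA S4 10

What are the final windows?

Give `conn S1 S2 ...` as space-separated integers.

Op 1: conn=23 S1=23 S2=23 S3=23 S4=32 blocked=[]
Op 2: conn=39 S1=23 S2=23 S3=23 S4=32 blocked=[]
Op 3: conn=22 S1=23 S2=23 S3=6 S4=32 blocked=[]
Op 4: conn=32 S1=23 S2=23 S3=6 S4=32 blocked=[]
Op 5: conn=15 S1=23 S2=23 S3=6 S4=15 blocked=[]
Op 6: conn=15 S1=23 S2=23 S3=6 S4=36 blocked=[]
Op 7: conn=15 S1=33 S2=23 S3=6 S4=36 blocked=[]
Op 8: conn=35 S1=33 S2=23 S3=6 S4=36 blocked=[]
Op 9: conn=19 S1=33 S2=7 S3=6 S4=36 blocked=[]
Op 10: conn=19 S1=33 S2=7 S3=27 S4=36 blocked=[]
Op 11: conn=7 S1=33 S2=-5 S3=27 S4=36 blocked=[2]
Op 12: conn=-2 S1=33 S2=-5 S3=18 S4=36 blocked=[1, 2, 3, 4]
Op 13: conn=11 S1=33 S2=-5 S3=18 S4=36 blocked=[2]
Op 14: conn=1 S1=33 S2=-5 S3=18 S4=26 blocked=[2]

Answer: 1 33 -5 18 26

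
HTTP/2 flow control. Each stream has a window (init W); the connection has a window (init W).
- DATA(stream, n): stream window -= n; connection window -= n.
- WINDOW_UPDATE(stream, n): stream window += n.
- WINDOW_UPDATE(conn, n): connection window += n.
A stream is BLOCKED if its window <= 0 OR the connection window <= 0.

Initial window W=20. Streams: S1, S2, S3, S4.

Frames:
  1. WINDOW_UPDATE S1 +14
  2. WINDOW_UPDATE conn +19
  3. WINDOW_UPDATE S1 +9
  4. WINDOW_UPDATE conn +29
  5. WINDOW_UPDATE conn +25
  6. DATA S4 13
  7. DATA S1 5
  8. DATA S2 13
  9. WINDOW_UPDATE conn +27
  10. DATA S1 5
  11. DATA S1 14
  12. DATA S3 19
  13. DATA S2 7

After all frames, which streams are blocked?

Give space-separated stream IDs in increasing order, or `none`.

Op 1: conn=20 S1=34 S2=20 S3=20 S4=20 blocked=[]
Op 2: conn=39 S1=34 S2=20 S3=20 S4=20 blocked=[]
Op 3: conn=39 S1=43 S2=20 S3=20 S4=20 blocked=[]
Op 4: conn=68 S1=43 S2=20 S3=20 S4=20 blocked=[]
Op 5: conn=93 S1=43 S2=20 S3=20 S4=20 blocked=[]
Op 6: conn=80 S1=43 S2=20 S3=20 S4=7 blocked=[]
Op 7: conn=75 S1=38 S2=20 S3=20 S4=7 blocked=[]
Op 8: conn=62 S1=38 S2=7 S3=20 S4=7 blocked=[]
Op 9: conn=89 S1=38 S2=7 S3=20 S4=7 blocked=[]
Op 10: conn=84 S1=33 S2=7 S3=20 S4=7 blocked=[]
Op 11: conn=70 S1=19 S2=7 S3=20 S4=7 blocked=[]
Op 12: conn=51 S1=19 S2=7 S3=1 S4=7 blocked=[]
Op 13: conn=44 S1=19 S2=0 S3=1 S4=7 blocked=[2]

Answer: S2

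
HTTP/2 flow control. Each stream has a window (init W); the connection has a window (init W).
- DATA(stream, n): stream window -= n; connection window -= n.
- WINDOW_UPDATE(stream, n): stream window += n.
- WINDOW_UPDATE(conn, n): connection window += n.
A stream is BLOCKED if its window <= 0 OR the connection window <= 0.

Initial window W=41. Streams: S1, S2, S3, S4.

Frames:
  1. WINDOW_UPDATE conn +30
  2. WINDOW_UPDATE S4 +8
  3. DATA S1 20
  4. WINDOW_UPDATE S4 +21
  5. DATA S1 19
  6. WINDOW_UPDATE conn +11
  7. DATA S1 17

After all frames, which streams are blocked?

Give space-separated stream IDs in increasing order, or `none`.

Op 1: conn=71 S1=41 S2=41 S3=41 S4=41 blocked=[]
Op 2: conn=71 S1=41 S2=41 S3=41 S4=49 blocked=[]
Op 3: conn=51 S1=21 S2=41 S3=41 S4=49 blocked=[]
Op 4: conn=51 S1=21 S2=41 S3=41 S4=70 blocked=[]
Op 5: conn=32 S1=2 S2=41 S3=41 S4=70 blocked=[]
Op 6: conn=43 S1=2 S2=41 S3=41 S4=70 blocked=[]
Op 7: conn=26 S1=-15 S2=41 S3=41 S4=70 blocked=[1]

Answer: S1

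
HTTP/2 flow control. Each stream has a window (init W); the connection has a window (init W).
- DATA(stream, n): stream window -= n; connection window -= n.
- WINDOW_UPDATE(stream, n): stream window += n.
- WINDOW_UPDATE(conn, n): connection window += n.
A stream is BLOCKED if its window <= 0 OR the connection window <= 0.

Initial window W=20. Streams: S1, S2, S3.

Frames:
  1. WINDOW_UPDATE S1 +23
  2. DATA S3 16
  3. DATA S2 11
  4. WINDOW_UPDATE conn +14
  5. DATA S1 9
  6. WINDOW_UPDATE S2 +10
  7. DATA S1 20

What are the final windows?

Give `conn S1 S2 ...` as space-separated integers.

Answer: -22 14 19 4

Derivation:
Op 1: conn=20 S1=43 S2=20 S3=20 blocked=[]
Op 2: conn=4 S1=43 S2=20 S3=4 blocked=[]
Op 3: conn=-7 S1=43 S2=9 S3=4 blocked=[1, 2, 3]
Op 4: conn=7 S1=43 S2=9 S3=4 blocked=[]
Op 5: conn=-2 S1=34 S2=9 S3=4 blocked=[1, 2, 3]
Op 6: conn=-2 S1=34 S2=19 S3=4 blocked=[1, 2, 3]
Op 7: conn=-22 S1=14 S2=19 S3=4 blocked=[1, 2, 3]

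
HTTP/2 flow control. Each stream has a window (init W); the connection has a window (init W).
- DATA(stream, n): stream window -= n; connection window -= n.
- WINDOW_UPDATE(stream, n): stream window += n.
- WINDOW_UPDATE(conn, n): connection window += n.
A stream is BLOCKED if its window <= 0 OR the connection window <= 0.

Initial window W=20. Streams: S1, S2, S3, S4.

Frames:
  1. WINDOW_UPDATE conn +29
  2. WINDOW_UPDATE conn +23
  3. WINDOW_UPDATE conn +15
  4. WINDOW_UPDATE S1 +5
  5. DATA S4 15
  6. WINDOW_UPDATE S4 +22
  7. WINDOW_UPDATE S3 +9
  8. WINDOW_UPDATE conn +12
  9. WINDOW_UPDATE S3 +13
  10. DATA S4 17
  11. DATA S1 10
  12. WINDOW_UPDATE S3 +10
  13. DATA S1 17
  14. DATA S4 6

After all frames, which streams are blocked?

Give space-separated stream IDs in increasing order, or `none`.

Op 1: conn=49 S1=20 S2=20 S3=20 S4=20 blocked=[]
Op 2: conn=72 S1=20 S2=20 S3=20 S4=20 blocked=[]
Op 3: conn=87 S1=20 S2=20 S3=20 S4=20 blocked=[]
Op 4: conn=87 S1=25 S2=20 S3=20 S4=20 blocked=[]
Op 5: conn=72 S1=25 S2=20 S3=20 S4=5 blocked=[]
Op 6: conn=72 S1=25 S2=20 S3=20 S4=27 blocked=[]
Op 7: conn=72 S1=25 S2=20 S3=29 S4=27 blocked=[]
Op 8: conn=84 S1=25 S2=20 S3=29 S4=27 blocked=[]
Op 9: conn=84 S1=25 S2=20 S3=42 S4=27 blocked=[]
Op 10: conn=67 S1=25 S2=20 S3=42 S4=10 blocked=[]
Op 11: conn=57 S1=15 S2=20 S3=42 S4=10 blocked=[]
Op 12: conn=57 S1=15 S2=20 S3=52 S4=10 blocked=[]
Op 13: conn=40 S1=-2 S2=20 S3=52 S4=10 blocked=[1]
Op 14: conn=34 S1=-2 S2=20 S3=52 S4=4 blocked=[1]

Answer: S1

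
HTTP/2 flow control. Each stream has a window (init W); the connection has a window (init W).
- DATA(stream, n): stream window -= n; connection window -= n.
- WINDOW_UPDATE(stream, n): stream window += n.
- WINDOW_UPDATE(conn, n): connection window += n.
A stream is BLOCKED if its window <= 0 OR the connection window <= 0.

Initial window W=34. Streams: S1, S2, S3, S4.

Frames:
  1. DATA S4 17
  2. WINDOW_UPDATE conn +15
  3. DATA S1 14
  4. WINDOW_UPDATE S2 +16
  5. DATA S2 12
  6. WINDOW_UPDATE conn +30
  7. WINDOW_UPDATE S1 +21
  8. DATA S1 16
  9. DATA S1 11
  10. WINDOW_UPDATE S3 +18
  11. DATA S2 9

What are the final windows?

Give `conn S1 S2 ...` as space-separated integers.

Answer: 0 14 29 52 17

Derivation:
Op 1: conn=17 S1=34 S2=34 S3=34 S4=17 blocked=[]
Op 2: conn=32 S1=34 S2=34 S3=34 S4=17 blocked=[]
Op 3: conn=18 S1=20 S2=34 S3=34 S4=17 blocked=[]
Op 4: conn=18 S1=20 S2=50 S3=34 S4=17 blocked=[]
Op 5: conn=6 S1=20 S2=38 S3=34 S4=17 blocked=[]
Op 6: conn=36 S1=20 S2=38 S3=34 S4=17 blocked=[]
Op 7: conn=36 S1=41 S2=38 S3=34 S4=17 blocked=[]
Op 8: conn=20 S1=25 S2=38 S3=34 S4=17 blocked=[]
Op 9: conn=9 S1=14 S2=38 S3=34 S4=17 blocked=[]
Op 10: conn=9 S1=14 S2=38 S3=52 S4=17 blocked=[]
Op 11: conn=0 S1=14 S2=29 S3=52 S4=17 blocked=[1, 2, 3, 4]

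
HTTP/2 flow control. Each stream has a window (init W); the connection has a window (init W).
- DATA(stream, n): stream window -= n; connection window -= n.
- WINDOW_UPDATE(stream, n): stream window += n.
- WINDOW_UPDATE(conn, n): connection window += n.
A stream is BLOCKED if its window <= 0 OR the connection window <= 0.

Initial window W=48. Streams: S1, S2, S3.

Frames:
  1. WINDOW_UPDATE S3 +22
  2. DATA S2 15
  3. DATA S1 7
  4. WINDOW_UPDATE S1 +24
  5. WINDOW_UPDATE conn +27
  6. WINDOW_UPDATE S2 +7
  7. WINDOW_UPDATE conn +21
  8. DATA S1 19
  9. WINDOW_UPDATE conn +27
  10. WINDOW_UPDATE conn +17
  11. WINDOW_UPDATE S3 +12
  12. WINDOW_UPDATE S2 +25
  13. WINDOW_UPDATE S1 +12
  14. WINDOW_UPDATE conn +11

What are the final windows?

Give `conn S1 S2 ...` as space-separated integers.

Op 1: conn=48 S1=48 S2=48 S3=70 blocked=[]
Op 2: conn=33 S1=48 S2=33 S3=70 blocked=[]
Op 3: conn=26 S1=41 S2=33 S3=70 blocked=[]
Op 4: conn=26 S1=65 S2=33 S3=70 blocked=[]
Op 5: conn=53 S1=65 S2=33 S3=70 blocked=[]
Op 6: conn=53 S1=65 S2=40 S3=70 blocked=[]
Op 7: conn=74 S1=65 S2=40 S3=70 blocked=[]
Op 8: conn=55 S1=46 S2=40 S3=70 blocked=[]
Op 9: conn=82 S1=46 S2=40 S3=70 blocked=[]
Op 10: conn=99 S1=46 S2=40 S3=70 blocked=[]
Op 11: conn=99 S1=46 S2=40 S3=82 blocked=[]
Op 12: conn=99 S1=46 S2=65 S3=82 blocked=[]
Op 13: conn=99 S1=58 S2=65 S3=82 blocked=[]
Op 14: conn=110 S1=58 S2=65 S3=82 blocked=[]

Answer: 110 58 65 82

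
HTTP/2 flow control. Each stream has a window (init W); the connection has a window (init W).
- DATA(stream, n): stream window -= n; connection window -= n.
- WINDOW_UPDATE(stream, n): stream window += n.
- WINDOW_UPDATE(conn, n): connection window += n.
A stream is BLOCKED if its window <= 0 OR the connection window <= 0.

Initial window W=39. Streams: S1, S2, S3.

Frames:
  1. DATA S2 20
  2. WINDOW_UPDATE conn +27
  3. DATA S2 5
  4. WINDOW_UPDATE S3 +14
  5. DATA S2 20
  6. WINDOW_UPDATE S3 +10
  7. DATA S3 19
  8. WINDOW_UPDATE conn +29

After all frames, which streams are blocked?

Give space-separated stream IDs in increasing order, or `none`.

Op 1: conn=19 S1=39 S2=19 S3=39 blocked=[]
Op 2: conn=46 S1=39 S2=19 S3=39 blocked=[]
Op 3: conn=41 S1=39 S2=14 S3=39 blocked=[]
Op 4: conn=41 S1=39 S2=14 S3=53 blocked=[]
Op 5: conn=21 S1=39 S2=-6 S3=53 blocked=[2]
Op 6: conn=21 S1=39 S2=-6 S3=63 blocked=[2]
Op 7: conn=2 S1=39 S2=-6 S3=44 blocked=[2]
Op 8: conn=31 S1=39 S2=-6 S3=44 blocked=[2]

Answer: S2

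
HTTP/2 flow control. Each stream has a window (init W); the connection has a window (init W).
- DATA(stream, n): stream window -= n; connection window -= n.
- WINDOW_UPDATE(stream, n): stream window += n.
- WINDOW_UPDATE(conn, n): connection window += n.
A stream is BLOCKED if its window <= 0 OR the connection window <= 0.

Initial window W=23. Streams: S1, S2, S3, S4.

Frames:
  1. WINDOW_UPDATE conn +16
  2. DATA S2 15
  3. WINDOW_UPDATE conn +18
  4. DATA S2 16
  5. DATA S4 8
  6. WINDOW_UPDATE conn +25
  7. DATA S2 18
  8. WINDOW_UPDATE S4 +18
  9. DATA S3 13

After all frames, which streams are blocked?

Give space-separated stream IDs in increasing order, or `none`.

Op 1: conn=39 S1=23 S2=23 S3=23 S4=23 blocked=[]
Op 2: conn=24 S1=23 S2=8 S3=23 S4=23 blocked=[]
Op 3: conn=42 S1=23 S2=8 S3=23 S4=23 blocked=[]
Op 4: conn=26 S1=23 S2=-8 S3=23 S4=23 blocked=[2]
Op 5: conn=18 S1=23 S2=-8 S3=23 S4=15 blocked=[2]
Op 6: conn=43 S1=23 S2=-8 S3=23 S4=15 blocked=[2]
Op 7: conn=25 S1=23 S2=-26 S3=23 S4=15 blocked=[2]
Op 8: conn=25 S1=23 S2=-26 S3=23 S4=33 blocked=[2]
Op 9: conn=12 S1=23 S2=-26 S3=10 S4=33 blocked=[2]

Answer: S2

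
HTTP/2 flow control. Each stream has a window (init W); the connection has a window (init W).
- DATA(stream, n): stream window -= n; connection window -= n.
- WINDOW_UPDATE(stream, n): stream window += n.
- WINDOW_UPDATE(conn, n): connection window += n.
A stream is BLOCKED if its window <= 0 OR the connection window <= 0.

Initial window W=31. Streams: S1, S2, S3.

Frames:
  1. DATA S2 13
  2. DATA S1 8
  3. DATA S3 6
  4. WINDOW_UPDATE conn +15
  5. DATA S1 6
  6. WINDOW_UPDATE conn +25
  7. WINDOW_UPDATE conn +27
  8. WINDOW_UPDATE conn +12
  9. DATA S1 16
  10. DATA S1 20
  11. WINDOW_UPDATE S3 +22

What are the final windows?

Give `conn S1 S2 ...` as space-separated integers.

Answer: 41 -19 18 47

Derivation:
Op 1: conn=18 S1=31 S2=18 S3=31 blocked=[]
Op 2: conn=10 S1=23 S2=18 S3=31 blocked=[]
Op 3: conn=4 S1=23 S2=18 S3=25 blocked=[]
Op 4: conn=19 S1=23 S2=18 S3=25 blocked=[]
Op 5: conn=13 S1=17 S2=18 S3=25 blocked=[]
Op 6: conn=38 S1=17 S2=18 S3=25 blocked=[]
Op 7: conn=65 S1=17 S2=18 S3=25 blocked=[]
Op 8: conn=77 S1=17 S2=18 S3=25 blocked=[]
Op 9: conn=61 S1=1 S2=18 S3=25 blocked=[]
Op 10: conn=41 S1=-19 S2=18 S3=25 blocked=[1]
Op 11: conn=41 S1=-19 S2=18 S3=47 blocked=[1]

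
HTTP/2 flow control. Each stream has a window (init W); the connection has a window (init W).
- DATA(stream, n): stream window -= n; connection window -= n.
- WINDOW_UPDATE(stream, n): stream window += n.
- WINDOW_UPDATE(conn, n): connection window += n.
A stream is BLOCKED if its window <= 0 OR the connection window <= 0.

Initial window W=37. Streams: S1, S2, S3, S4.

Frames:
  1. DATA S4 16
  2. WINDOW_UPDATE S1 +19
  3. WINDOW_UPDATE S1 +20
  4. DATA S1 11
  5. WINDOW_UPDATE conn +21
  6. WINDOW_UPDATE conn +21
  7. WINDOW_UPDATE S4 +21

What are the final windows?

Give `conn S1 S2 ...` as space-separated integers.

Answer: 52 65 37 37 42

Derivation:
Op 1: conn=21 S1=37 S2=37 S3=37 S4=21 blocked=[]
Op 2: conn=21 S1=56 S2=37 S3=37 S4=21 blocked=[]
Op 3: conn=21 S1=76 S2=37 S3=37 S4=21 blocked=[]
Op 4: conn=10 S1=65 S2=37 S3=37 S4=21 blocked=[]
Op 5: conn=31 S1=65 S2=37 S3=37 S4=21 blocked=[]
Op 6: conn=52 S1=65 S2=37 S3=37 S4=21 blocked=[]
Op 7: conn=52 S1=65 S2=37 S3=37 S4=42 blocked=[]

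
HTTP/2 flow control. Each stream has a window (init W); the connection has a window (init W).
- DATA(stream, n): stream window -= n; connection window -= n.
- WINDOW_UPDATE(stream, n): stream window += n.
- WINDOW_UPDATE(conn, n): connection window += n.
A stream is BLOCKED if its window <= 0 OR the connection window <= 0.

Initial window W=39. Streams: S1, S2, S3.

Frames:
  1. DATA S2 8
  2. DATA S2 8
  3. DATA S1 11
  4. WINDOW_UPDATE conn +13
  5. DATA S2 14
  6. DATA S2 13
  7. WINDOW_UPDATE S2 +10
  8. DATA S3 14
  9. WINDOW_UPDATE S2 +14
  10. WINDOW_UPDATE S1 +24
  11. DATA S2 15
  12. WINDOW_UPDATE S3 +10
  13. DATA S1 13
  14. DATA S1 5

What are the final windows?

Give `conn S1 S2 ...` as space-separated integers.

Op 1: conn=31 S1=39 S2=31 S3=39 blocked=[]
Op 2: conn=23 S1=39 S2=23 S3=39 blocked=[]
Op 3: conn=12 S1=28 S2=23 S3=39 blocked=[]
Op 4: conn=25 S1=28 S2=23 S3=39 blocked=[]
Op 5: conn=11 S1=28 S2=9 S3=39 blocked=[]
Op 6: conn=-2 S1=28 S2=-4 S3=39 blocked=[1, 2, 3]
Op 7: conn=-2 S1=28 S2=6 S3=39 blocked=[1, 2, 3]
Op 8: conn=-16 S1=28 S2=6 S3=25 blocked=[1, 2, 3]
Op 9: conn=-16 S1=28 S2=20 S3=25 blocked=[1, 2, 3]
Op 10: conn=-16 S1=52 S2=20 S3=25 blocked=[1, 2, 3]
Op 11: conn=-31 S1=52 S2=5 S3=25 blocked=[1, 2, 3]
Op 12: conn=-31 S1=52 S2=5 S3=35 blocked=[1, 2, 3]
Op 13: conn=-44 S1=39 S2=5 S3=35 blocked=[1, 2, 3]
Op 14: conn=-49 S1=34 S2=5 S3=35 blocked=[1, 2, 3]

Answer: -49 34 5 35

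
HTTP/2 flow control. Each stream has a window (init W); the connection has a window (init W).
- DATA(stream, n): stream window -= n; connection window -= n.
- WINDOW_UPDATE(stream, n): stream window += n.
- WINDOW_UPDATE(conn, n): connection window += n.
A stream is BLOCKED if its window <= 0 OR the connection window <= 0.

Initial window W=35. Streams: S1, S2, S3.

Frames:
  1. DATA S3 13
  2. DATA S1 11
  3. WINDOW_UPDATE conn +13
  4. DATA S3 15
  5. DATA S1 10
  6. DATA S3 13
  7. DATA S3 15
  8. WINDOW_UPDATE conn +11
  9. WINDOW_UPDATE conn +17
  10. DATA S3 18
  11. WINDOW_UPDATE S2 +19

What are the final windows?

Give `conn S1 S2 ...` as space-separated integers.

Op 1: conn=22 S1=35 S2=35 S3=22 blocked=[]
Op 2: conn=11 S1=24 S2=35 S3=22 blocked=[]
Op 3: conn=24 S1=24 S2=35 S3=22 blocked=[]
Op 4: conn=9 S1=24 S2=35 S3=7 blocked=[]
Op 5: conn=-1 S1=14 S2=35 S3=7 blocked=[1, 2, 3]
Op 6: conn=-14 S1=14 S2=35 S3=-6 blocked=[1, 2, 3]
Op 7: conn=-29 S1=14 S2=35 S3=-21 blocked=[1, 2, 3]
Op 8: conn=-18 S1=14 S2=35 S3=-21 blocked=[1, 2, 3]
Op 9: conn=-1 S1=14 S2=35 S3=-21 blocked=[1, 2, 3]
Op 10: conn=-19 S1=14 S2=35 S3=-39 blocked=[1, 2, 3]
Op 11: conn=-19 S1=14 S2=54 S3=-39 blocked=[1, 2, 3]

Answer: -19 14 54 -39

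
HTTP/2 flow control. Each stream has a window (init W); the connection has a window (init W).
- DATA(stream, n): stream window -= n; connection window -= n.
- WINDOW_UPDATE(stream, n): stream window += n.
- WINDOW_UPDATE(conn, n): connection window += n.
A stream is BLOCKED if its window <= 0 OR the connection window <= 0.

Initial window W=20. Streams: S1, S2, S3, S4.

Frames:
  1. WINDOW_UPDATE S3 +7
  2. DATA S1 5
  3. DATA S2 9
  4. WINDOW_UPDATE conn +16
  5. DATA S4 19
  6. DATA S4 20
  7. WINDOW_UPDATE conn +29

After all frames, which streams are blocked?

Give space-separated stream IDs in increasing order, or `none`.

Op 1: conn=20 S1=20 S2=20 S3=27 S4=20 blocked=[]
Op 2: conn=15 S1=15 S2=20 S3=27 S4=20 blocked=[]
Op 3: conn=6 S1=15 S2=11 S3=27 S4=20 blocked=[]
Op 4: conn=22 S1=15 S2=11 S3=27 S4=20 blocked=[]
Op 5: conn=3 S1=15 S2=11 S3=27 S4=1 blocked=[]
Op 6: conn=-17 S1=15 S2=11 S3=27 S4=-19 blocked=[1, 2, 3, 4]
Op 7: conn=12 S1=15 S2=11 S3=27 S4=-19 blocked=[4]

Answer: S4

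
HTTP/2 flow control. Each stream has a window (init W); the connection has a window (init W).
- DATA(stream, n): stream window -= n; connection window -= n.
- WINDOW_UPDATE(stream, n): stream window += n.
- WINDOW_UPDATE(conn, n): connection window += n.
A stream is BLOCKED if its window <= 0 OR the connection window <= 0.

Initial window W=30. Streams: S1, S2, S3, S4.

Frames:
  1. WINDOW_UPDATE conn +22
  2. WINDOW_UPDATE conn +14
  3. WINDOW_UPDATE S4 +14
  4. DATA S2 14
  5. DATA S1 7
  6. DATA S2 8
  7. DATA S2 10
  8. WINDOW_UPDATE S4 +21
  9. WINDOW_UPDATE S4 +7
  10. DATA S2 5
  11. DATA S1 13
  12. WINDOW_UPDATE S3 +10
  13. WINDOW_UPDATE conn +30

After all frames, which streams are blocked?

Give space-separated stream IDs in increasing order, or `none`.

Answer: S2

Derivation:
Op 1: conn=52 S1=30 S2=30 S3=30 S4=30 blocked=[]
Op 2: conn=66 S1=30 S2=30 S3=30 S4=30 blocked=[]
Op 3: conn=66 S1=30 S2=30 S3=30 S4=44 blocked=[]
Op 4: conn=52 S1=30 S2=16 S3=30 S4=44 blocked=[]
Op 5: conn=45 S1=23 S2=16 S3=30 S4=44 blocked=[]
Op 6: conn=37 S1=23 S2=8 S3=30 S4=44 blocked=[]
Op 7: conn=27 S1=23 S2=-2 S3=30 S4=44 blocked=[2]
Op 8: conn=27 S1=23 S2=-2 S3=30 S4=65 blocked=[2]
Op 9: conn=27 S1=23 S2=-2 S3=30 S4=72 blocked=[2]
Op 10: conn=22 S1=23 S2=-7 S3=30 S4=72 blocked=[2]
Op 11: conn=9 S1=10 S2=-7 S3=30 S4=72 blocked=[2]
Op 12: conn=9 S1=10 S2=-7 S3=40 S4=72 blocked=[2]
Op 13: conn=39 S1=10 S2=-7 S3=40 S4=72 blocked=[2]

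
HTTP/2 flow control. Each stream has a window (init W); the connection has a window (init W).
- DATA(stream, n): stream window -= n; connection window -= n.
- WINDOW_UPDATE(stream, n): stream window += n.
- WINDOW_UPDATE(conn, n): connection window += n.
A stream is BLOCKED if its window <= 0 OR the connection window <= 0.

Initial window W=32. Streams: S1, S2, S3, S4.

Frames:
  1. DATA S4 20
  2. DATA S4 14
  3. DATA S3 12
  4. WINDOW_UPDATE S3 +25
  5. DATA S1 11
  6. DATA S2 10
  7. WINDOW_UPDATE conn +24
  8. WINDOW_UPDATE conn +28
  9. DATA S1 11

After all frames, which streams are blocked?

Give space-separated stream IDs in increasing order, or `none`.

Answer: S4

Derivation:
Op 1: conn=12 S1=32 S2=32 S3=32 S4=12 blocked=[]
Op 2: conn=-2 S1=32 S2=32 S3=32 S4=-2 blocked=[1, 2, 3, 4]
Op 3: conn=-14 S1=32 S2=32 S3=20 S4=-2 blocked=[1, 2, 3, 4]
Op 4: conn=-14 S1=32 S2=32 S3=45 S4=-2 blocked=[1, 2, 3, 4]
Op 5: conn=-25 S1=21 S2=32 S3=45 S4=-2 blocked=[1, 2, 3, 4]
Op 6: conn=-35 S1=21 S2=22 S3=45 S4=-2 blocked=[1, 2, 3, 4]
Op 7: conn=-11 S1=21 S2=22 S3=45 S4=-2 blocked=[1, 2, 3, 4]
Op 8: conn=17 S1=21 S2=22 S3=45 S4=-2 blocked=[4]
Op 9: conn=6 S1=10 S2=22 S3=45 S4=-2 blocked=[4]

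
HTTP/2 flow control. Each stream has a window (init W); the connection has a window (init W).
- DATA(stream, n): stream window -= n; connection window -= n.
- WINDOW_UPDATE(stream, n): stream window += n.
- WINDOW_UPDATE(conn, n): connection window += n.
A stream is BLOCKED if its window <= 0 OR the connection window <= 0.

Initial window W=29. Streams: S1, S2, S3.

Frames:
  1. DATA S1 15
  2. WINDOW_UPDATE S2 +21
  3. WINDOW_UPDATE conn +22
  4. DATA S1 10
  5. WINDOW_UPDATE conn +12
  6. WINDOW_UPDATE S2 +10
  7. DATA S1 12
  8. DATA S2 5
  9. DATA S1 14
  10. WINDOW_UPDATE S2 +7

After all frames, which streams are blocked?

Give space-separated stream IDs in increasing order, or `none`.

Op 1: conn=14 S1=14 S2=29 S3=29 blocked=[]
Op 2: conn=14 S1=14 S2=50 S3=29 blocked=[]
Op 3: conn=36 S1=14 S2=50 S3=29 blocked=[]
Op 4: conn=26 S1=4 S2=50 S3=29 blocked=[]
Op 5: conn=38 S1=4 S2=50 S3=29 blocked=[]
Op 6: conn=38 S1=4 S2=60 S3=29 blocked=[]
Op 7: conn=26 S1=-8 S2=60 S3=29 blocked=[1]
Op 8: conn=21 S1=-8 S2=55 S3=29 blocked=[1]
Op 9: conn=7 S1=-22 S2=55 S3=29 blocked=[1]
Op 10: conn=7 S1=-22 S2=62 S3=29 blocked=[1]

Answer: S1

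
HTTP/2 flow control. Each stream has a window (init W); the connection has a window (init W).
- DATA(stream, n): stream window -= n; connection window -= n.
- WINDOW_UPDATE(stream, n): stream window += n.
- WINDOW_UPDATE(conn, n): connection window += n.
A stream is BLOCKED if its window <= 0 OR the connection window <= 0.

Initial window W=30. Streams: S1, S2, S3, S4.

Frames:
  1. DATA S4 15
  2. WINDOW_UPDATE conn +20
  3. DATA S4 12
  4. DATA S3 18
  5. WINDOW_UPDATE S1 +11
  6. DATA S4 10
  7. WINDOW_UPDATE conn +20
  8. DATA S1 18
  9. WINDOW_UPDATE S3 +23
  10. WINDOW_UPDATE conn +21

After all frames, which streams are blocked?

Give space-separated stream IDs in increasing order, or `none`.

Op 1: conn=15 S1=30 S2=30 S3=30 S4=15 blocked=[]
Op 2: conn=35 S1=30 S2=30 S3=30 S4=15 blocked=[]
Op 3: conn=23 S1=30 S2=30 S3=30 S4=3 blocked=[]
Op 4: conn=5 S1=30 S2=30 S3=12 S4=3 blocked=[]
Op 5: conn=5 S1=41 S2=30 S3=12 S4=3 blocked=[]
Op 6: conn=-5 S1=41 S2=30 S3=12 S4=-7 blocked=[1, 2, 3, 4]
Op 7: conn=15 S1=41 S2=30 S3=12 S4=-7 blocked=[4]
Op 8: conn=-3 S1=23 S2=30 S3=12 S4=-7 blocked=[1, 2, 3, 4]
Op 9: conn=-3 S1=23 S2=30 S3=35 S4=-7 blocked=[1, 2, 3, 4]
Op 10: conn=18 S1=23 S2=30 S3=35 S4=-7 blocked=[4]

Answer: S4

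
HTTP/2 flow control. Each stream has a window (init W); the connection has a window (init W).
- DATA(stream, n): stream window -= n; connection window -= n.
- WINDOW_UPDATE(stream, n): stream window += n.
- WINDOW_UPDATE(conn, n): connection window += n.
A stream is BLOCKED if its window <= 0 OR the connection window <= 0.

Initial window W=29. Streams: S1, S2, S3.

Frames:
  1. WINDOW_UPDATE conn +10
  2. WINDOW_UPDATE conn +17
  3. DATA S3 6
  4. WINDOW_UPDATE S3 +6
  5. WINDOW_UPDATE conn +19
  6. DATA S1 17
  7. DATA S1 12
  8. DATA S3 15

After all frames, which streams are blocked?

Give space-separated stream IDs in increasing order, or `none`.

Op 1: conn=39 S1=29 S2=29 S3=29 blocked=[]
Op 2: conn=56 S1=29 S2=29 S3=29 blocked=[]
Op 3: conn=50 S1=29 S2=29 S3=23 blocked=[]
Op 4: conn=50 S1=29 S2=29 S3=29 blocked=[]
Op 5: conn=69 S1=29 S2=29 S3=29 blocked=[]
Op 6: conn=52 S1=12 S2=29 S3=29 blocked=[]
Op 7: conn=40 S1=0 S2=29 S3=29 blocked=[1]
Op 8: conn=25 S1=0 S2=29 S3=14 blocked=[1]

Answer: S1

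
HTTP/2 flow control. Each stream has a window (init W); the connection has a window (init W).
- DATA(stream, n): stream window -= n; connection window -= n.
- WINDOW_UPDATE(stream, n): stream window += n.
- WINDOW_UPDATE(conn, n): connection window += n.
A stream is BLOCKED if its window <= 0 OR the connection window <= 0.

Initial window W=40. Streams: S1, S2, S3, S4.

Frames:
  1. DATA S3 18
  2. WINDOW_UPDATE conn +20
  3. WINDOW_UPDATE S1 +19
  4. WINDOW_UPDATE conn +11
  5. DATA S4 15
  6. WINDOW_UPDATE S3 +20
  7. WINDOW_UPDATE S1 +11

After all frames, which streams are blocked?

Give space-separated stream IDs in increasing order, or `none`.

Answer: none

Derivation:
Op 1: conn=22 S1=40 S2=40 S3=22 S4=40 blocked=[]
Op 2: conn=42 S1=40 S2=40 S3=22 S4=40 blocked=[]
Op 3: conn=42 S1=59 S2=40 S3=22 S4=40 blocked=[]
Op 4: conn=53 S1=59 S2=40 S3=22 S4=40 blocked=[]
Op 5: conn=38 S1=59 S2=40 S3=22 S4=25 blocked=[]
Op 6: conn=38 S1=59 S2=40 S3=42 S4=25 blocked=[]
Op 7: conn=38 S1=70 S2=40 S3=42 S4=25 blocked=[]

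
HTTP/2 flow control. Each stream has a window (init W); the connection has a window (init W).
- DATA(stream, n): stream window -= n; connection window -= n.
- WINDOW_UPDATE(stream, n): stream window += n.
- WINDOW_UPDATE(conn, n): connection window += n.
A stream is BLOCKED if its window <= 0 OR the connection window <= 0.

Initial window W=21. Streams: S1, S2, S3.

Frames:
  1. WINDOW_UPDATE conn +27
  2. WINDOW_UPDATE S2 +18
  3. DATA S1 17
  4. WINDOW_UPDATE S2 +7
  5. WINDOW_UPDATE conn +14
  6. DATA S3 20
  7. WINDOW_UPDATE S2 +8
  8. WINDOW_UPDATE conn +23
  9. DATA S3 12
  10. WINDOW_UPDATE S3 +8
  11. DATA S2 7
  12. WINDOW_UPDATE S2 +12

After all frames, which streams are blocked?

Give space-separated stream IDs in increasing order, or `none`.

Op 1: conn=48 S1=21 S2=21 S3=21 blocked=[]
Op 2: conn=48 S1=21 S2=39 S3=21 blocked=[]
Op 3: conn=31 S1=4 S2=39 S3=21 blocked=[]
Op 4: conn=31 S1=4 S2=46 S3=21 blocked=[]
Op 5: conn=45 S1=4 S2=46 S3=21 blocked=[]
Op 6: conn=25 S1=4 S2=46 S3=1 blocked=[]
Op 7: conn=25 S1=4 S2=54 S3=1 blocked=[]
Op 8: conn=48 S1=4 S2=54 S3=1 blocked=[]
Op 9: conn=36 S1=4 S2=54 S3=-11 blocked=[3]
Op 10: conn=36 S1=4 S2=54 S3=-3 blocked=[3]
Op 11: conn=29 S1=4 S2=47 S3=-3 blocked=[3]
Op 12: conn=29 S1=4 S2=59 S3=-3 blocked=[3]

Answer: S3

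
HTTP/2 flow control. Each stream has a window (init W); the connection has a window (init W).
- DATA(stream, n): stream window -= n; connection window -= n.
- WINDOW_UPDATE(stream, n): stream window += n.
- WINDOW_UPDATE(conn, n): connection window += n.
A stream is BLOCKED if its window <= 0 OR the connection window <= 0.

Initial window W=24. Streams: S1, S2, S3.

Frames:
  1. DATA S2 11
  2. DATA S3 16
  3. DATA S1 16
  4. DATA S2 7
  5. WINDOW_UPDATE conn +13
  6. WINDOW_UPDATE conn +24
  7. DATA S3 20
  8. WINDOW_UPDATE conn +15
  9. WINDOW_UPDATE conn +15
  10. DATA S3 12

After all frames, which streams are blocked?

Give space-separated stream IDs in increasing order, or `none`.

Op 1: conn=13 S1=24 S2=13 S3=24 blocked=[]
Op 2: conn=-3 S1=24 S2=13 S3=8 blocked=[1, 2, 3]
Op 3: conn=-19 S1=8 S2=13 S3=8 blocked=[1, 2, 3]
Op 4: conn=-26 S1=8 S2=6 S3=8 blocked=[1, 2, 3]
Op 5: conn=-13 S1=8 S2=6 S3=8 blocked=[1, 2, 3]
Op 6: conn=11 S1=8 S2=6 S3=8 blocked=[]
Op 7: conn=-9 S1=8 S2=6 S3=-12 blocked=[1, 2, 3]
Op 8: conn=6 S1=8 S2=6 S3=-12 blocked=[3]
Op 9: conn=21 S1=8 S2=6 S3=-12 blocked=[3]
Op 10: conn=9 S1=8 S2=6 S3=-24 blocked=[3]

Answer: S3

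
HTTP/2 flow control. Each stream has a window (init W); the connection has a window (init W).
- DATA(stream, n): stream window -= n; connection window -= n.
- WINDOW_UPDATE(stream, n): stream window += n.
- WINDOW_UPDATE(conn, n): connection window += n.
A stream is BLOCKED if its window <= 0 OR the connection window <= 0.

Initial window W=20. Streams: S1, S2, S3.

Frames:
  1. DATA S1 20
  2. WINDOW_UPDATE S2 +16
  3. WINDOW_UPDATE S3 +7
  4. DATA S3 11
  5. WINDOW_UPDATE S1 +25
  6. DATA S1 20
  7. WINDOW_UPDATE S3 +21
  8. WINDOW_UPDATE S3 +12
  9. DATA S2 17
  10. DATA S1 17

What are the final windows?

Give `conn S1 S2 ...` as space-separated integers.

Answer: -65 -12 19 49

Derivation:
Op 1: conn=0 S1=0 S2=20 S3=20 blocked=[1, 2, 3]
Op 2: conn=0 S1=0 S2=36 S3=20 blocked=[1, 2, 3]
Op 3: conn=0 S1=0 S2=36 S3=27 blocked=[1, 2, 3]
Op 4: conn=-11 S1=0 S2=36 S3=16 blocked=[1, 2, 3]
Op 5: conn=-11 S1=25 S2=36 S3=16 blocked=[1, 2, 3]
Op 6: conn=-31 S1=5 S2=36 S3=16 blocked=[1, 2, 3]
Op 7: conn=-31 S1=5 S2=36 S3=37 blocked=[1, 2, 3]
Op 8: conn=-31 S1=5 S2=36 S3=49 blocked=[1, 2, 3]
Op 9: conn=-48 S1=5 S2=19 S3=49 blocked=[1, 2, 3]
Op 10: conn=-65 S1=-12 S2=19 S3=49 blocked=[1, 2, 3]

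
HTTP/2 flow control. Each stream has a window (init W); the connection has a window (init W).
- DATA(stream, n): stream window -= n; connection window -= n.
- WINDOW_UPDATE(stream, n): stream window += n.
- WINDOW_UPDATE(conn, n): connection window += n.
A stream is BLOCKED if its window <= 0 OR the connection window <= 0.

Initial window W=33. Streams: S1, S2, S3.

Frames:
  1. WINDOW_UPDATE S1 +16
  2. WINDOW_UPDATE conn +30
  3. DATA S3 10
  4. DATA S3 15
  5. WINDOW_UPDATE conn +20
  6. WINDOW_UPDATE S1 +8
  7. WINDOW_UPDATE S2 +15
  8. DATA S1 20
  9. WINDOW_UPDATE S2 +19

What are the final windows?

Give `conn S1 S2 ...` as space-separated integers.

Op 1: conn=33 S1=49 S2=33 S3=33 blocked=[]
Op 2: conn=63 S1=49 S2=33 S3=33 blocked=[]
Op 3: conn=53 S1=49 S2=33 S3=23 blocked=[]
Op 4: conn=38 S1=49 S2=33 S3=8 blocked=[]
Op 5: conn=58 S1=49 S2=33 S3=8 blocked=[]
Op 6: conn=58 S1=57 S2=33 S3=8 blocked=[]
Op 7: conn=58 S1=57 S2=48 S3=8 blocked=[]
Op 8: conn=38 S1=37 S2=48 S3=8 blocked=[]
Op 9: conn=38 S1=37 S2=67 S3=8 blocked=[]

Answer: 38 37 67 8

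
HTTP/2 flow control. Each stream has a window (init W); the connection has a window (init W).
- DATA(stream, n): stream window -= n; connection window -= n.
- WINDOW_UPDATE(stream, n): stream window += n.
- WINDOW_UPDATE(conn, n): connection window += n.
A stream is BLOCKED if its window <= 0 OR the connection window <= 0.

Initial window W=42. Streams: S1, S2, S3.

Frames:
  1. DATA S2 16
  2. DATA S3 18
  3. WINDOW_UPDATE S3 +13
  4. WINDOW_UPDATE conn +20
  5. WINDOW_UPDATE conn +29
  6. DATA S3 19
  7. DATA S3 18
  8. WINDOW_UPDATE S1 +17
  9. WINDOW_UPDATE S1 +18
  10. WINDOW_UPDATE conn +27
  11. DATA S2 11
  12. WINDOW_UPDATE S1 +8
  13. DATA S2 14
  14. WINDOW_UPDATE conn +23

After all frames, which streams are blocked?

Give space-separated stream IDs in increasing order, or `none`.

Op 1: conn=26 S1=42 S2=26 S3=42 blocked=[]
Op 2: conn=8 S1=42 S2=26 S3=24 blocked=[]
Op 3: conn=8 S1=42 S2=26 S3=37 blocked=[]
Op 4: conn=28 S1=42 S2=26 S3=37 blocked=[]
Op 5: conn=57 S1=42 S2=26 S3=37 blocked=[]
Op 6: conn=38 S1=42 S2=26 S3=18 blocked=[]
Op 7: conn=20 S1=42 S2=26 S3=0 blocked=[3]
Op 8: conn=20 S1=59 S2=26 S3=0 blocked=[3]
Op 9: conn=20 S1=77 S2=26 S3=0 blocked=[3]
Op 10: conn=47 S1=77 S2=26 S3=0 blocked=[3]
Op 11: conn=36 S1=77 S2=15 S3=0 blocked=[3]
Op 12: conn=36 S1=85 S2=15 S3=0 blocked=[3]
Op 13: conn=22 S1=85 S2=1 S3=0 blocked=[3]
Op 14: conn=45 S1=85 S2=1 S3=0 blocked=[3]

Answer: S3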